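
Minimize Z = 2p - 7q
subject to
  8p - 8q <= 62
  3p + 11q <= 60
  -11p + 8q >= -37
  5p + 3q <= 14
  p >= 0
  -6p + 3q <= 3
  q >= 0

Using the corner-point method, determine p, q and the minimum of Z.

p = 1, q = 3, minimum Z = -19

Extreme points and Z = 2p - 7q:
  (1, 3) → Z = -19
  (14/5, 0) → Z = 28/5
  (0, 1) → Z = -7
  (0, 0) → Z = 0

The optimum lies where 5p + 3q = 14 and -6p + 3q = 3.
Solving simultaneously gives p = 1, q = 3.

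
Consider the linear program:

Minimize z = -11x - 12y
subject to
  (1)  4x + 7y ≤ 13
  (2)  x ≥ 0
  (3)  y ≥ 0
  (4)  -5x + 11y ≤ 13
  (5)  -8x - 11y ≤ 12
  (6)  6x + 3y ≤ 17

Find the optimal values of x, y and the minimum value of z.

Corner points and z = -11x - 12y:
  (52/79, 117/79) → z = -1976/79
  (8/3, 1/3) → z = -100/3
  (0, 0) → z = 0
  (0, 13/11) → z = -156/11
  (17/6, 0) → z = -187/6

The optimum lies where 4x + 7y = 13 and 6x + 3y = 17.
Solving simultaneously gives x = 8/3, y = 1/3.

x = 8/3, y = 1/3, minimum z = -100/3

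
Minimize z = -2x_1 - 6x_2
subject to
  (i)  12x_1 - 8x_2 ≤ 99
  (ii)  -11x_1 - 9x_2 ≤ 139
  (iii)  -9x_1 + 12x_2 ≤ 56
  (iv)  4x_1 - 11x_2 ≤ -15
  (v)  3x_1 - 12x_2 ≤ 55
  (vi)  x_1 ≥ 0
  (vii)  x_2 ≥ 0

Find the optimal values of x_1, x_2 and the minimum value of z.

x_1 = 409/18, x_2 = 521/24, minimum z = -6325/36

Extreme points and z = -2x_1 - 6x_2:
  (409/18, 521/24) → z = -6325/36
  (1209/100, 144/25) → z = -2937/50
  (0, 14/3) → z = -28
  (0, 15/11) → z = -90/11

The binding constraints are 12x_1 - 8x_2 = 99 and -9x_1 + 12x_2 = 56.
Solving simultaneously gives x_1 = 409/18, x_2 = 521/24.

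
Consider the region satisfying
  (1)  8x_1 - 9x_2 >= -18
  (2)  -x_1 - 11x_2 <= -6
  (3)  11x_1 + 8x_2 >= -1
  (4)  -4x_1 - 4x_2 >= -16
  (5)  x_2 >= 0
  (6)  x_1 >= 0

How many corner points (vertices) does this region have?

Pairwise boundary intersections that survive every other constraint:
  (18/17, 50/17)
  (0, 2)
  (19/5, 1/5)
  (0, 6/11)

4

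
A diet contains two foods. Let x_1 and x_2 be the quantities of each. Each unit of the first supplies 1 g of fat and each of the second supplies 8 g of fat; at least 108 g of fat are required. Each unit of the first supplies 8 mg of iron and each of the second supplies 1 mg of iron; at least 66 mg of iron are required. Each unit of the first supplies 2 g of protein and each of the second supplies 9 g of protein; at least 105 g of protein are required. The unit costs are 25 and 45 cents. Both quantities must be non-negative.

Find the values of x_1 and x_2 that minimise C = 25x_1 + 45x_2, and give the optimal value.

Corner points and C = 25x_1 + 45x_2:
  (0, 66) → C = 2970
  (108, 0) → C = 2700
  (20/3, 38/3) → C = 2210/3
The feasible region is unbounded (it extends along (0, 1), (1, 0)), but C strictly increases along every unbounded feasible direction, so there is no improving ray and the minimum is attained at a vertex.

x_1 = 20/3, x_2 = 38/3, minimum C = 2210/3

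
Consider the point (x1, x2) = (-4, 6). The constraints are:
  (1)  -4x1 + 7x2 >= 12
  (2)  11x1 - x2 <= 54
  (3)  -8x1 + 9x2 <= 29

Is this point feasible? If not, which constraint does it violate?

not feasible — violates (3)

Constraint (3): -8x1 + 9x2 = 86, which is not ≤ 29. All other constraints are satisfied.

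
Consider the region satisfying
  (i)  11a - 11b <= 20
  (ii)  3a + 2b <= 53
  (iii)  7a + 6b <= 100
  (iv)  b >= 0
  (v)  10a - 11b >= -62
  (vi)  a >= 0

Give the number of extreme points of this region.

The feasible vertices (each the meet of two boundaries and inside every other half-plane) are:
  (1220/143, 960/143)
  (20/11, 0)
  (728/137, 1434/137)
  (0, 0)
  (0, 62/11)

5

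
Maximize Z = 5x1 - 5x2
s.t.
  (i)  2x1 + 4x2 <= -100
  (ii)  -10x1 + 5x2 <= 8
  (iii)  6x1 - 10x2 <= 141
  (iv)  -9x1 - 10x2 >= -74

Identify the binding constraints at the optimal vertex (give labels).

Extreme points and Z = 5x1 - 5x2:
  (-266/25, -492/25) → Z = 226/5
  (-109/11, -441/22) → Z = 1115/22
  (-157/14, -729/35) → Z = 673/14

The maximum is at (-109/11, -441/22). Substituting into each constraint, equality holds for (i) and (iii); the remaining constraints have slack.

(i) and (iii)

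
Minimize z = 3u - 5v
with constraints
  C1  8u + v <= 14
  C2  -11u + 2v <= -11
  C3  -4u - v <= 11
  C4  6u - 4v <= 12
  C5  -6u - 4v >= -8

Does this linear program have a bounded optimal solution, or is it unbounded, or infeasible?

bounded optimum

Extreme points and z = 3u - 5v:
  (5/8, -33/16) → z = 195/16
  (15/14, 11/28) → z = 5/4
  (5/3, -1/2) → z = 15/2
The feasible region has finitely many vertices and no improving ray; the minimum is 5/4 at (15/14, 11/28).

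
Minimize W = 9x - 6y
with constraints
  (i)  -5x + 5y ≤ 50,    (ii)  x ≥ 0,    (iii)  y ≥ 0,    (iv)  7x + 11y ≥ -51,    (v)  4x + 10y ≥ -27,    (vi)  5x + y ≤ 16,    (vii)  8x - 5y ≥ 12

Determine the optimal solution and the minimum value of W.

Extreme points and W = 9x - 6y:
  (16/5, 0) → W = 144/5
  (3/2, 0) → W = 27/2
  (92/33, 68/33) → W = 140/11

x = 92/33, y = 68/33, minimum W = 140/11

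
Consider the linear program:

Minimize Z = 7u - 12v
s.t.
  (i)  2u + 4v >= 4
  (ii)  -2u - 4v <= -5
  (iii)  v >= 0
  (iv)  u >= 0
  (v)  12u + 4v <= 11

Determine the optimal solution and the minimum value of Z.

Extreme points and Z = 7u - 12v:
  (0, 5/4) → Z = -15
  (3/5, 19/20) → Z = -36/5
  (0, 11/4) → Z = -33

The binding constraints are u = 0 and 12u + 4v = 11.
Solving simultaneously gives u = 0, v = 11/4.

u = 0, v = 11/4, minimum Z = -33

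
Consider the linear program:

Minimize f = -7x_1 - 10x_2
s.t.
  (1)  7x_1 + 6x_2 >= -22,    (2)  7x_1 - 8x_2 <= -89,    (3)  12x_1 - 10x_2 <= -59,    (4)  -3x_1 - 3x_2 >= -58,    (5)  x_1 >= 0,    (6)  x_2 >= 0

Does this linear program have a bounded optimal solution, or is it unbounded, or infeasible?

Vertices and f = -7x_1 - 10x_2:
  (197/45, 673/45) → f = -901/5
  (0, 89/8) → f = -445/4
  (0, 58/3) → f = -580/3
The feasible region has finitely many vertices and no improving ray; the minimum is -580/3 at (0, 58/3).

bounded optimum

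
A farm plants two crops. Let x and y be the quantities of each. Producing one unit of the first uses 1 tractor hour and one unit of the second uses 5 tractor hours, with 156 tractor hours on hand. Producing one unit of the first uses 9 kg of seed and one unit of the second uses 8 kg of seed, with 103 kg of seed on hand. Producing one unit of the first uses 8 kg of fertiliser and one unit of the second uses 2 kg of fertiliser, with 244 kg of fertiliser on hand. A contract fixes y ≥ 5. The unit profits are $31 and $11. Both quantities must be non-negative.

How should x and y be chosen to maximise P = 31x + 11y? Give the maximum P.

Extreme points and P = 31x + 11y:
  (0, 103/8) → P = 1133/8
  (0, 5) → P = 55
  (7, 5) → P = 272

x = 7, y = 5, maximum P = 272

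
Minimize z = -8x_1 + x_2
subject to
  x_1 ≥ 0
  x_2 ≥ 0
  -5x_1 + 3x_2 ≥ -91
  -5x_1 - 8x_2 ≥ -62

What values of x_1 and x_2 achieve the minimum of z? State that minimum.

x_1 = 62/5, x_2 = 0, minimum z = -496/5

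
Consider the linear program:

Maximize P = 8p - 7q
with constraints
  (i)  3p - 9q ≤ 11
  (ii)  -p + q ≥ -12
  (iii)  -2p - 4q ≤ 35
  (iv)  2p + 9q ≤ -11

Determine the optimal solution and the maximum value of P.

p = 0, q = -11/9, maximum P = 77/9

Extreme points and P = 8p - 7q:
  (-271/30, -127/30) → P = -1279/30
  (0, -11/9) → P = 77/9
  (-271/10, 24/5) → P = -1252/5

At the optimal vertex, 3p - 9q = 11 and 2p + 9q = -11.
Solving simultaneously gives p = 0, q = -11/9.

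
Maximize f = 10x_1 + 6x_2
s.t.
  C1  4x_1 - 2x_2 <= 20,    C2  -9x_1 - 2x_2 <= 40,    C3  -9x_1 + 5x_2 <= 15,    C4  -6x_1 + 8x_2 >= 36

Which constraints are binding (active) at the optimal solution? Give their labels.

Vertices and f = 10x_1 + 6x_2:
  (65, 120) → f = 1370
  (58/5, 66/5) → f = 976/5
  (10/7, 39/7) → f = 334/7

The maximum is at (65, 120). Substituting into each constraint, equality holds for C1 and C3; the remaining constraints have slack.

C1 and C3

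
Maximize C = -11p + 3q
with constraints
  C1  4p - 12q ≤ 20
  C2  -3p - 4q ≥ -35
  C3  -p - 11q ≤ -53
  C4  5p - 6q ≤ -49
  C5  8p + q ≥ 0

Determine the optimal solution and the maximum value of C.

p = -35/29, q = 280/29, maximum C = 1225/29

Corner points and C = -11p + 3q:
  (7/19, 161/19) → C = 406/19
  (-35/29, 280/29) → C = 1225/29
  (-49/53, 392/53) → C = 1715/53

At the optimal vertex, -3p - 4q = -35 and 8p + q = 0.
Solving simultaneously gives p = -35/29, q = 280/29.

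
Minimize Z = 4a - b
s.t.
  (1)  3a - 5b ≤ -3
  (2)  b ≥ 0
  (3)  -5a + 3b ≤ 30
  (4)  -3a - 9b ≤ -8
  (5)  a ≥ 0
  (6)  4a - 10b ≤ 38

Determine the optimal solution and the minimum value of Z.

The feasible region is unbounded (it extends along (5, 3), (3, 5)), but Z strictly increases along every unbounded feasible direction, so there is no improving ray and the minimum is attained at a vertex.

The optimum lies where -5a + 3b = 30 and a = 0.
Solving simultaneously gives a = 0, b = 10.

a = 0, b = 10, minimum Z = -10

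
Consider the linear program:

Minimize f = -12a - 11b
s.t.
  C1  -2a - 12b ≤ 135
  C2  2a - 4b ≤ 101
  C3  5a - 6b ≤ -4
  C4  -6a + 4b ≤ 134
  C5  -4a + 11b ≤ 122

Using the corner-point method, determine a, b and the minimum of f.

a = 688/31, b = 594/31, minimum f = -14790/31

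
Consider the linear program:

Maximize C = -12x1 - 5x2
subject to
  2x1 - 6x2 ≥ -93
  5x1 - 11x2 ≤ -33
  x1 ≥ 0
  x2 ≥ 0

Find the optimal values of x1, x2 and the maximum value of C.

x1 = 0, x2 = 3, maximum C = -15

Corner points and C = -12x1 - 5x2:
  (825/8, 399/8) → C = -11895/8
  (0, 31/2) → C = -155/2
  (0, 3) → C = -15

The optimum lies where 5x1 - 11x2 = -33 and x1 = 0.
Solving simultaneously gives x1 = 0, x2 = 3.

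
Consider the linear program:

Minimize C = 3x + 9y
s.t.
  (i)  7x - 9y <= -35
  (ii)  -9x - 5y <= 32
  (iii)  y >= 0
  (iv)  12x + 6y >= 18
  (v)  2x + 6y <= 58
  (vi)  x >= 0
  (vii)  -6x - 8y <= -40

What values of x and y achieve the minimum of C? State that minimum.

Feasible corners and C = 3x + 9y:
  (26/5, 119/15) → C = 87
  (8/11, 49/11) → C = 465/11
  (0, 29/3) → C = 87
  (0, 5) → C = 45

At the optimal vertex, 7x - 9y = -35 and -6x - 8y = -40.
Solving simultaneously gives x = 8/11, y = 49/11.

x = 8/11, y = 49/11, minimum C = 465/11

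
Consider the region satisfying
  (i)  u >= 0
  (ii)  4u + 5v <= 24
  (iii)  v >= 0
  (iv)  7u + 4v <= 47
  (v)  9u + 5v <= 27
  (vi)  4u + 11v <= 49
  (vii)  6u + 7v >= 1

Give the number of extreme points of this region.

5

Intersecting each pair of boundary lines and keeping only the points that satisfy every inequality leaves:
  (0, 49/11)
  (0, 1/7)
  (3, 0)
  (1/6, 0)
  (52/79, 333/79)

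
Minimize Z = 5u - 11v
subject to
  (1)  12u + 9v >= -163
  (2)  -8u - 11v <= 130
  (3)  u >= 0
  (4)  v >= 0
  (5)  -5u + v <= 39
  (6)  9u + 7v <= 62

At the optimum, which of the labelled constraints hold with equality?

(3) and (6)

Feasible corners and Z = 5u - 11v:
  (0, 0) → Z = 0
  (0, 62/7) → Z = -682/7
  (62/9, 0) → Z = 310/9

The minimum is at (0, 62/7). Substituting into each constraint, equality holds for (3) and (6); the remaining constraints have slack.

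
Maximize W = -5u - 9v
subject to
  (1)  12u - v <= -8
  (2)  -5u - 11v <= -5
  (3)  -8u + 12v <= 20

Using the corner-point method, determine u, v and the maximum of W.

u = -40/37, v = 35/37, maximum W = -115/37

Vertices and W = -5u - 9v:
  (-83/137, 100/137) → W = -485/137
  (-19/34, 22/17) → W = -301/34
  (-40/37, 35/37) → W = -115/37

The binding constraints are -5u - 11v = -5 and -8u + 12v = 20.
Solving simultaneously gives u = -40/37, v = 35/37.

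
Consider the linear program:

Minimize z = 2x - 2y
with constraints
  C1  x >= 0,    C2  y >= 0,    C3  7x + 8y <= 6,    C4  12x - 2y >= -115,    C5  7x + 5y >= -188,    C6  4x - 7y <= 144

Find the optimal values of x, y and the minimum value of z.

x = 0, y = 3/4, minimum z = -3/2

The binding constraints are x = 0 and 7x + 8y = 6.
Solving simultaneously gives x = 0, y = 3/4.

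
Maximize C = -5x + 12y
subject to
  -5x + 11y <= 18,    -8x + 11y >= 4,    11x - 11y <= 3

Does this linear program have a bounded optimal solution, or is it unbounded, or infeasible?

Extreme points and C = -5x + 12y:
  (7/2, 71/22) → C = 467/22
  (7/3, 68/33) → C = 431/33
The feasible region has finitely many vertices and no improving ray; the maximum is 467/22 at (7/2, 71/22).

bounded optimum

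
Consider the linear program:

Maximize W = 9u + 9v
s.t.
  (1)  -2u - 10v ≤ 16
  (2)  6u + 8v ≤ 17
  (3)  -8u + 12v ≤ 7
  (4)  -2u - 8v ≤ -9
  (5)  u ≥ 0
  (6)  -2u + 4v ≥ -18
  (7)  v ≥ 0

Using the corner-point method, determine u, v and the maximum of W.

u = 2, v = 5/8, maximum W = 189/8

Vertices and W = 9u + 9v:
  (37/34, 89/68) → W = 1467/68
  (2, 5/8) → W = 189/8
  (13/22, 43/44) → W = 621/44

The optimum lies where 6u + 8v = 17 and -2u - 8v = -9.
Solving simultaneously gives u = 2, v = 5/8.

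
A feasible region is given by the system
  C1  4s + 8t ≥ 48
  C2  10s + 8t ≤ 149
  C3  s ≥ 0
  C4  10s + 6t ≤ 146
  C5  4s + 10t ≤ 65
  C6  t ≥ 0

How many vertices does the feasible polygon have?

5

Intersecting each pair of boundary lines and keeping only the points that satisfy every inequality leaves:
  (0, 6)
  (12, 0)
  (0, 13/2)
  (535/38, 33/38)
  (73/5, 0)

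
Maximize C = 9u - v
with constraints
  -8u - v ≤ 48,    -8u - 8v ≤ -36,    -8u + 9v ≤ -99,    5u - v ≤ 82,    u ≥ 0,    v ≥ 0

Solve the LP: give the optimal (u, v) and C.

u = 639/37, v = 161/37, maximum C = 5590/37

The optimum lies where -8u + 9v = -99 and 5u - v = 82.
Solving simultaneously gives u = 639/37, v = 161/37.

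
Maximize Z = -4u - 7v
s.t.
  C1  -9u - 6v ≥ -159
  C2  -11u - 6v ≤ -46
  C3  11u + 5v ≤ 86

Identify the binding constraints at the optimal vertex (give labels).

Vertices and Z = -4u - 7v:
  (-113/2, 445/4) → Z = -2211/4
  (-93/7, 325/7) → Z = -1903/7
  (26, -40) → Z = 176

The maximum is at (26, -40). Substituting into each constraint, equality holds for C2 and C3; the remaining constraints have slack.

C2 and C3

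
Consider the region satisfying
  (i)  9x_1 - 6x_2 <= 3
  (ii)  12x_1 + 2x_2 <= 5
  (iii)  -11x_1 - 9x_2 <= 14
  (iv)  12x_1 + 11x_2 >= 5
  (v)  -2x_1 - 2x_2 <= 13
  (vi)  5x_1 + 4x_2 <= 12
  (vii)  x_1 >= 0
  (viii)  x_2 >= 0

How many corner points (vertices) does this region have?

4

Pairwise boundary intersections that survive every other constraint:
  (2/5, 1/10)
  (7/19, 1/19)
  (0, 5/2)
  (0, 5/11)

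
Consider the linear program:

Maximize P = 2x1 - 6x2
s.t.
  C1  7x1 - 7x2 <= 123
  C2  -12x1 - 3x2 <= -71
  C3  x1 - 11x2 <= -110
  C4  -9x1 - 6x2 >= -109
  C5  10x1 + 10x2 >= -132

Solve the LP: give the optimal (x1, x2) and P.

Extreme points and P = 2x1 - 6x2:
  (451/135, 1391/135) → P = -7444/135
  (11/5, 223/15) → P = -424/5
  (77/15, 157/15) → P = -788/15

The binding constraints are x1 - 11x2 = -110 and -9x1 - 6x2 = -109.
Solving simultaneously gives x1 = 77/15, x2 = 157/15.

x1 = 77/15, x2 = 157/15, maximum P = -788/15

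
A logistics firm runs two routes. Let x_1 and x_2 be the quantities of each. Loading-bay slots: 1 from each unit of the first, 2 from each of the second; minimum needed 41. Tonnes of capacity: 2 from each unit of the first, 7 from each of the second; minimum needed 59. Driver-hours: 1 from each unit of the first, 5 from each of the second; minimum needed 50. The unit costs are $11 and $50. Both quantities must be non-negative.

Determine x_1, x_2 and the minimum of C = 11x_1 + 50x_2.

Extreme points and C = 11x_1 + 50x_2:
  (0, 41/2) → C = 1025
  (50, 0) → C = 550
  (35, 3) → C = 535
The feasible region is unbounded (it extends along (0, 1), (1, 0)), but C strictly increases along every unbounded feasible direction, so there is no improving ray and the minimum is attained at a vertex.

The binding constraints are x_1 + 2x_2 = 41 and x_1 + 5x_2 = 50.
Solving simultaneously gives x_1 = 35, x_2 = 3.

x_1 = 35, x_2 = 3, minimum C = 535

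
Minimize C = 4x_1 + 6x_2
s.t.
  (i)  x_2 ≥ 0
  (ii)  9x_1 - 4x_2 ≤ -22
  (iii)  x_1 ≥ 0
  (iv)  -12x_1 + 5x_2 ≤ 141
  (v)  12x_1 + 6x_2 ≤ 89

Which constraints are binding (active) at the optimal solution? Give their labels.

Extreme points and C = 4x_1 + 6x_2:
  (0, 11/2) → C = 33
  (112/51, 355/34) → C = 3643/51
  (0, 89/6) → C = 89

The minimum is at (0, 11/2). Substituting into each constraint, equality holds for (ii) and (iii); the remaining constraints have slack.

(ii) and (iii)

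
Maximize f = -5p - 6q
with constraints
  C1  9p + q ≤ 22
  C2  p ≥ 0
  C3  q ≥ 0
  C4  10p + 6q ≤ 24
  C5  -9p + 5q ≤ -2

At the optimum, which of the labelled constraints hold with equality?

C3 and C5

Corner points and f = -5p - 6q:
  (12/5, 0) → f = -12
  (2/9, 0) → f = -10/9
  (33/26, 49/26) → f = -459/26

The maximum is at (2/9, 0). Substituting into each constraint, equality holds for C3 and C5; the remaining constraints have slack.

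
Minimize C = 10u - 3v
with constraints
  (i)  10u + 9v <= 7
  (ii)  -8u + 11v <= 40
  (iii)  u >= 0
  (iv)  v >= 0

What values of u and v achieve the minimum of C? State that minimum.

Vertices and C = 10u - 3v:
  (0, 7/9) → C = -7/3
  (7/10, 0) → C = 7
  (0, 0) → C = 0

At the optimal vertex, 10u + 9v = 7 and u = 0.
Solving simultaneously gives u = 0, v = 7/9.

u = 0, v = 7/9, minimum C = -7/3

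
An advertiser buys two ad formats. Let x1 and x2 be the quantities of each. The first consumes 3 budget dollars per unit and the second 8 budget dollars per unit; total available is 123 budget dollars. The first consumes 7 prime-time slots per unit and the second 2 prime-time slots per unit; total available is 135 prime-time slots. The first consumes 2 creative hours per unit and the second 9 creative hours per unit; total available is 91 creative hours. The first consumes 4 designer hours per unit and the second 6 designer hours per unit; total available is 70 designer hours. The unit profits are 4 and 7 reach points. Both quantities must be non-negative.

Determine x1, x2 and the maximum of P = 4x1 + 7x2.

Vertices and P = 4x1 + 7x2:
  (0, 0) → P = 0
  (0, 91/9) → P = 637/9
  (35/2, 0) → P = 70
  (7/2, 28/3) → P = 238/3

The optimum lies where 2x1 + 9x2 = 91 and 4x1 + 6x2 = 70.
Solving simultaneously gives x1 = 7/2, x2 = 28/3.

x1 = 7/2, x2 = 28/3, maximum P = 238/3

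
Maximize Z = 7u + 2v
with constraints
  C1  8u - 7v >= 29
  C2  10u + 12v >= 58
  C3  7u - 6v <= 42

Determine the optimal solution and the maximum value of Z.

u = 120, v = 133, maximum Z = 1106

Extreme points and Z = 7u + 2v:
  (377/83, 87/83) → Z = 2813/83
  (120, 133) → Z = 1106
  (71/12, -7/72) → Z = 371/9

At the optimal vertex, 8u - 7v = 29 and 7u - 6v = 42.
Solving simultaneously gives u = 120, v = 133.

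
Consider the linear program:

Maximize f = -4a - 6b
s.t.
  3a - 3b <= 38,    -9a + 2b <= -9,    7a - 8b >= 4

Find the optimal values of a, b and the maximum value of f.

a = -7/3, b = -15, maximum f = 298/3

Extreme points and f = -4a - 6b:
  (-7/3, -15) → f = 298/3
  (292/3, 254/3) → f = -2692/3
  (32/29, 27/58) → f = -209/29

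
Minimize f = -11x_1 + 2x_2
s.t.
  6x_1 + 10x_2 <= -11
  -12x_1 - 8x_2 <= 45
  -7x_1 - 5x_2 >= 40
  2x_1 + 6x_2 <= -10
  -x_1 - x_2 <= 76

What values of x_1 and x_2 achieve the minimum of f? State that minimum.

x_1 = 170, x_2 = -246, minimum f = -2362

Feasible corners and f = -11x_1 + 2x_2:
  (95/4, -165/4) → f = -1375/4
  (563/4, -867/4) → f = -7927/4
  (170, -246) → f = -2362

The optimum lies where -7x_1 - 5x_2 = 40 and -x_1 - x_2 = 76.
Solving simultaneously gives x_1 = 170, x_2 = -246.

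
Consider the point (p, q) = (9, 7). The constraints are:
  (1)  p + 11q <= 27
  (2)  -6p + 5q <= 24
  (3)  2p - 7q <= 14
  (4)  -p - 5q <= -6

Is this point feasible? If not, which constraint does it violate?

not feasible — violates (1)

Constraint (1): p + 11q = 86, which is not ≤ 27. All other constraints are satisfied.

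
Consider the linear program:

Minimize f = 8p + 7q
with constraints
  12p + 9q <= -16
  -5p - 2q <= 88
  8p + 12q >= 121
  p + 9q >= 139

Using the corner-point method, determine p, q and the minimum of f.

p = -59/2, q = 119/4, minimum f = -111/4

Vertices and f = 8p + 7q:
  (-760/21, 976/21) → f = 752/21
  (-427/24, 395/18) → f = 203/18
  (-59/2, 119/4) → f = -111/4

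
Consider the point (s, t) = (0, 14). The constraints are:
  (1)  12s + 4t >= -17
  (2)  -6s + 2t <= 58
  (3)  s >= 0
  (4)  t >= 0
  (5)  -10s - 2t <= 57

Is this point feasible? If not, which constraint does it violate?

feasible

(1): 56 ≥ -17 ✓
(2): 28 ≤ 58 ✓
(3): 0 ≥ 0 ✓
(4): 14 ≥ 0 ✓
(5): -28 ≤ 57 ✓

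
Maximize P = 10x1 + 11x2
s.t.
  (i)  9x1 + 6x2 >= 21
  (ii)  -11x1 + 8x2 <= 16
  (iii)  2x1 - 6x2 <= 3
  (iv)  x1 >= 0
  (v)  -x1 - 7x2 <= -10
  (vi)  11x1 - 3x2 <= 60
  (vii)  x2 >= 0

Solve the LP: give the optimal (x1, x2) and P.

Corner points and P = 10x1 + 11x2:
  (12/23, 125/46) → P = 1615/46
  (29/19, 23/19) → P = 543/19
  (48/5, 76/5) → P = 1316/5
  (81/20, 17/20) → P = 997/20
  (117/20, 29/20) → P = 1489/20

x1 = 48/5, x2 = 76/5, maximum P = 1316/5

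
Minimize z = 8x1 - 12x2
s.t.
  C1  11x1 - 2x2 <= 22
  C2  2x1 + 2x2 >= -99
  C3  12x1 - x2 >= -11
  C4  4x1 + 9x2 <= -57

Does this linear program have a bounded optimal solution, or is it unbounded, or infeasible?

bounded optimum

Vertices and z = 8x1 - 12x2:
  (-44/13, -385/13) → z = 4268/13
  (84/107, -715/107) → z = 9252/107
  (-39/28, -40/7) → z = 402/7
The feasible region has finitely many vertices and no improving ray; the minimum is 402/7 at (-39/28, -40/7).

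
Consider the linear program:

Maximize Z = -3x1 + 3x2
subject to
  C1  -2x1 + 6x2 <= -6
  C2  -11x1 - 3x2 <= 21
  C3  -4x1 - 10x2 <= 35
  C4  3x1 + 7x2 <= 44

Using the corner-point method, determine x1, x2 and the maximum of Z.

x1 = -3/2, x2 = -3/2, maximum Z = 0

Vertices and Z = -3x1 + 3x2:
  (-3/2, -3/2) → Z = 0
  (153/16, 35/16) → Z = -177/8
  (-15/14, -43/14) → Z = -6
  (685/2, -281/2) → Z = -1449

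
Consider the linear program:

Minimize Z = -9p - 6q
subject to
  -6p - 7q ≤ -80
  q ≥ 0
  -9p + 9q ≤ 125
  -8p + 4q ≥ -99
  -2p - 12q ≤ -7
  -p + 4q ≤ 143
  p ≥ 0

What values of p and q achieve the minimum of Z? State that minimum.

Extreme points and Z = -9p - 6q:
  (1013/80, 23/40) → Z = -9393/80
  (0, 80/7) → Z = -480/7
  (787/27, 1162/27) → Z = -4685/9
  (0, 125/9) → Z = -250/3
  (242/7, 1243/28) → Z = -1155/2

The binding constraints are -8p + 4q = -99 and -p + 4q = 143.
Solving simultaneously gives p = 242/7, q = 1243/28.

p = 242/7, q = 1243/28, minimum Z = -1155/2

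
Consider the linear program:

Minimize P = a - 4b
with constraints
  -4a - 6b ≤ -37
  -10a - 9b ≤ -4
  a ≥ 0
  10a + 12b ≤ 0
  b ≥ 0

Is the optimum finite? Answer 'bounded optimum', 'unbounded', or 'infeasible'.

infeasible

The boundaries -4a - 6b = -37 and a = 0 meet at (0, 37/6), but that point violates 10a + 12b ≤ 0. Every candidate vertex is excluded by some other constraint, so the feasible region is empty.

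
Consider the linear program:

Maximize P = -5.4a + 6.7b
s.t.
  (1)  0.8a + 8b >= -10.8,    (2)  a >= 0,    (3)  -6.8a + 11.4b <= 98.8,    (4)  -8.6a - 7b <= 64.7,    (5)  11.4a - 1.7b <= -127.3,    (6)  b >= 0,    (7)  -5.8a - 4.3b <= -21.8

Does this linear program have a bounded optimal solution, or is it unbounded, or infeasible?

The boundaries a = 0 and -6.8a + 11.4b = 98.8 meet at (0, 26/3), but that point violates 11.4a - 1.7b ≤ -127.3. Every candidate vertex is excluded by some other constraint, so the feasible region is empty.

infeasible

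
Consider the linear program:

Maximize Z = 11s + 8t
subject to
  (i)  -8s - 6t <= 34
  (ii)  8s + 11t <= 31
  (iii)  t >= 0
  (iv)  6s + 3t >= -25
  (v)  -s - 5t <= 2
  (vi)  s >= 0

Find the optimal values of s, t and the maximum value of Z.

s = 31/8, t = 0, maximum Z = 341/8

The binding constraints are 8s + 11t = 31 and t = 0.
Solving simultaneously gives s = 31/8, t = 0.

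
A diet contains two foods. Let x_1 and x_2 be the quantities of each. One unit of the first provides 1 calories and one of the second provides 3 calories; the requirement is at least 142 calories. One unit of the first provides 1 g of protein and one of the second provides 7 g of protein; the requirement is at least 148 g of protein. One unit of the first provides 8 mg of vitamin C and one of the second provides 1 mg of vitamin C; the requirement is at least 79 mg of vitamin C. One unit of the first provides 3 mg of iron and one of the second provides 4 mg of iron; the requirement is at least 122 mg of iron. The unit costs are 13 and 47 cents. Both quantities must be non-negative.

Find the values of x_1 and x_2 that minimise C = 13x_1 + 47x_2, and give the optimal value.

Corner points and C = 13x_1 + 47x_2:
  (0, 79) → C = 3713
  (148, 0) → C = 1924
  (275/2, 3/2) → C = 1858
  (95/23, 1057/23) → C = 50914/23
The feasible region is unbounded (it extends along (0, 1), (1, 0)), but C strictly increases along every unbounded feasible direction, so there is no improving ray and the minimum is attained at a vertex.

x_1 = 275/2, x_2 = 3/2, minimum C = 1858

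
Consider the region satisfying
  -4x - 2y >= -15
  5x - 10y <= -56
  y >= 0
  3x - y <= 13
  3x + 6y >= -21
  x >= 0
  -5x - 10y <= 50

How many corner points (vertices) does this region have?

Intersecting each pair of boundary lines and keeping only the points that satisfy every inequality leaves:
  (19/25, 299/50)
  (0, 15/2)
  (0, 28/5)

3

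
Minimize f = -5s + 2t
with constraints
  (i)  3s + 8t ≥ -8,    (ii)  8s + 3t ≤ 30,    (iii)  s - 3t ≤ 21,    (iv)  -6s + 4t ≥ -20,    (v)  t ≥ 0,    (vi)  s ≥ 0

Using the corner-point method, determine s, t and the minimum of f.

Vertices and f = -5s + 2t:
  (18/5, 2/5) → f = -86/5
  (0, 10) → f = 20
  (10/3, 0) → f = -50/3
  (0, 0) → f = 0

s = 18/5, t = 2/5, minimum f = -86/5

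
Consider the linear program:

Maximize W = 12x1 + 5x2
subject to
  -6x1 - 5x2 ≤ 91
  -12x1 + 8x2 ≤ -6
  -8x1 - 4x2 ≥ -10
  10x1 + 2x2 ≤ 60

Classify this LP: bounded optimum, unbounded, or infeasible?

Corner points and W = 12x1 + 5x2:
  (-349/54, -94/9) → W = -1168/9
  (241/19, -635/19) → W = -283/19
  (13/14, 9/14) → W = 201/14
  (55/6, -95/6) → W = 185/6
The feasible region has finitely many vertices and no improving ray; the maximum is 185/6 at (55/6, -95/6).

bounded optimum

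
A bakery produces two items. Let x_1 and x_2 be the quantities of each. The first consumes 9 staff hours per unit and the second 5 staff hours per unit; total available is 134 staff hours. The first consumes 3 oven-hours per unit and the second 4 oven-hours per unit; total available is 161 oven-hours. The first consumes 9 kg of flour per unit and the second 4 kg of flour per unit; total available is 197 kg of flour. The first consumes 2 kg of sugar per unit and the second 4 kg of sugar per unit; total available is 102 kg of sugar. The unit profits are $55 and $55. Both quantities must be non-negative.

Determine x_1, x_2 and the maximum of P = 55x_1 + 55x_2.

x_1 = 1, x_2 = 25, maximum P = 1430

Feasible corners and P = 55x_1 + 55x_2:
  (0, 0) → P = 0
  (0, 51/2) → P = 2805/2
  (134/9, 0) → P = 7370/9
  (1, 25) → P = 1430

At the optimal vertex, 9x_1 + 5x_2 = 134 and 2x_1 + 4x_2 = 102.
Solving simultaneously gives x_1 = 1, x_2 = 25.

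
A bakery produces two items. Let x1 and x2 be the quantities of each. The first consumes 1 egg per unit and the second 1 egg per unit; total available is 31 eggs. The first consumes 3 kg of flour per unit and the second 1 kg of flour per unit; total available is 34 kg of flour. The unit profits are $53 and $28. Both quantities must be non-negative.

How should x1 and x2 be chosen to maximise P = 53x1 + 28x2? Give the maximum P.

x1 = 3/2, x2 = 59/2, maximum P = 1811/2

Extreme points and P = 53x1 + 28x2:
  (0, 0) → P = 0
  (0, 31) → P = 868
  (34/3, 0) → P = 1802/3
  (3/2, 59/2) → P = 1811/2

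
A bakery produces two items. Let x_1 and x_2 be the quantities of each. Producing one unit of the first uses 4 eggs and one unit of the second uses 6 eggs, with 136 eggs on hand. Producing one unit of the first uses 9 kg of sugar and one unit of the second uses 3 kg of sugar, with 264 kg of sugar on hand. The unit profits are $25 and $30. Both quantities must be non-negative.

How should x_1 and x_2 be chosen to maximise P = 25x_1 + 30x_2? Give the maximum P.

x_1 = 28, x_2 = 4, maximum P = 820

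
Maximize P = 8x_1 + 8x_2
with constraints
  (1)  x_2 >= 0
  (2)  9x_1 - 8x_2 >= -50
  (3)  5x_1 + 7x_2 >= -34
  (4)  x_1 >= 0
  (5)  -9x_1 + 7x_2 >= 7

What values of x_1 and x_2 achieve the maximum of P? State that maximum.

x_1 = 98/3, x_2 = 43, maximum P = 1816/3

Feasible corners and P = 8x_1 + 8x_2:
  (0, 25/4) → P = 50
  (98/3, 43) → P = 1816/3
  (0, 1) → P = 8

The binding constraints are 9x_1 - 8x_2 = -50 and -9x_1 + 7x_2 = 7.
Solving simultaneously gives x_1 = 98/3, x_2 = 43.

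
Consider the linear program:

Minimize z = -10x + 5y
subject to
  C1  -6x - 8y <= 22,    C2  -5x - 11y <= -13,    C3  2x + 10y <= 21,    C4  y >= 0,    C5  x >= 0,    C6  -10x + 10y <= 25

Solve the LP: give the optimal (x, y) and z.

x = 21/2, y = 0, minimum z = -105

Feasible corners and z = -10x + 5y:
  (13/5, 0) → z = -26
  (0, 13/11) → z = 65/11
  (21/2, 0) → z = -105
  (0, 21/10) → z = 21/2

At the optimal vertex, 2x + 10y = 21 and y = 0.
Solving simultaneously gives x = 21/2, y = 0.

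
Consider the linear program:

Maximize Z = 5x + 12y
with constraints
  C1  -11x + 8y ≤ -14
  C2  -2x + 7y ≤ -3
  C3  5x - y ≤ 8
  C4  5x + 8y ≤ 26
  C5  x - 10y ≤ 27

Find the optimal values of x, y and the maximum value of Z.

Vertices and Z = 5x + 12y:
  (74/61, -5/61) → Z = 310/61
  (-38/51, -283/102) → Z = -1888/51
  (53/33, 1/33) → Z = 277/33
  (53/49, -127/49) → Z = -1259/49

At the optimal vertex, -2x + 7y = -3 and 5x - y = 8.
Solving simultaneously gives x = 53/33, y = 1/33.

x = 53/33, y = 1/33, maximum Z = 277/33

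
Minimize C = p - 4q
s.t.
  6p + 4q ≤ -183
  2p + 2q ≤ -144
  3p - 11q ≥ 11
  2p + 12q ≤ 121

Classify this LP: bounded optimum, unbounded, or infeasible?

Feasible corners and C = p - 4q:
  (105/2, -249/2) → C = 1101/2
  (-781/14, -227/14) → C = 127/14
The feasible region has finitely many vertices and no improving ray; the minimum is 127/14 at (-781/14, -227/14).

bounded optimum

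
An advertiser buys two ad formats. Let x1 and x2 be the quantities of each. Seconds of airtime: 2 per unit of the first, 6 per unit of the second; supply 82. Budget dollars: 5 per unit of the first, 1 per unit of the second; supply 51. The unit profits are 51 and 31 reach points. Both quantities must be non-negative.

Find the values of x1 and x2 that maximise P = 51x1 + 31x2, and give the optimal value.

x1 = 8, x2 = 11, maximum P = 749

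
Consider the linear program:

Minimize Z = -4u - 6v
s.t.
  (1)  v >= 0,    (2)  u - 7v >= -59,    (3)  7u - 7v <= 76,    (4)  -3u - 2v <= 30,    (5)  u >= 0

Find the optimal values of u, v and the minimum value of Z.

u = 45/2, v = 163/14, minimum Z = -1119/7

Corner points and Z = -4u - 6v:
  (76/7, 0) → Z = -304/7
  (0, 0) → Z = 0
  (45/2, 163/14) → Z = -1119/7
  (0, 59/7) → Z = -354/7

At the optimal vertex, u - 7v = -59 and 7u - 7v = 76.
Solving simultaneously gives u = 45/2, v = 163/14.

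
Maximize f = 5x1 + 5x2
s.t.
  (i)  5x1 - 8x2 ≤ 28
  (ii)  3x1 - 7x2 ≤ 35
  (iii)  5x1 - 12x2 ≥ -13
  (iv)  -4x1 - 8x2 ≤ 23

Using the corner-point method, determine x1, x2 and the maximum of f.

At the optimal vertex, 5x1 - 8x2 = 28 and 5x1 - 12x2 = -13.
Solving simultaneously gives x1 = 22, x2 = 41/4.

x1 = 22, x2 = 41/4, maximum f = 645/4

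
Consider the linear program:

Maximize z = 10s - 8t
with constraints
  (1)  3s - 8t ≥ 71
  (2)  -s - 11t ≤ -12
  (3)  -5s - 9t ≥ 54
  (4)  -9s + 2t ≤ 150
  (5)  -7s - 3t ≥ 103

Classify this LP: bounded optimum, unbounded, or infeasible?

The boundaries 3s - 8t = 71 and -9s + 2t = 150 meet at (-61/3, -33/2), but that point violates -s - 11t ≤ -12. Every candidate vertex is excluded by some other constraint, so the feasible region is empty.

infeasible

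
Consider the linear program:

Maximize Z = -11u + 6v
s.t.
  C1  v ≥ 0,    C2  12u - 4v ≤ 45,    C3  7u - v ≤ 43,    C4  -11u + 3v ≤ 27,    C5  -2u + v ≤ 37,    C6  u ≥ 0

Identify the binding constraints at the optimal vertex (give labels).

Feasible corners and Z = -11u + 6v:
  (15/4, 0) → Z = -165/4
  (0, 0) → Z = 0
  (127/16, 201/16) → Z = -191/16
  (78/5, 331/5) → Z = 1128/5
  (0, 9) → Z = 54

The maximum is at (78/5, 331/5). Substituting into each constraint, equality holds for C3 and C4; the remaining constraints have slack.

C3 and C4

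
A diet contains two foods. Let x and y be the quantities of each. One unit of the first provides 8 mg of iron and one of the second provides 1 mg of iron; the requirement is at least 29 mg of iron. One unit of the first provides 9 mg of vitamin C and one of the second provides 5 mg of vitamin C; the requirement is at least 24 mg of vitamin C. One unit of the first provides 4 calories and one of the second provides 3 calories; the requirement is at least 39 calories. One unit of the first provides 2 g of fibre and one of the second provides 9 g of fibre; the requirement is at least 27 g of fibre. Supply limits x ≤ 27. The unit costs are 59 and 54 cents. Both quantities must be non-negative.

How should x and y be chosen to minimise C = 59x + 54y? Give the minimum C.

Vertices and C = 59x + 54y:
  (0, 29) → C = 1566
  (27/2, 0) → C = 1593/2
  (27, 0) → C = 1593
  (12/5, 49/5) → C = 3354/5
  (9, 1) → C = 585
The feasible region is unbounded (it extends along (0, 1)), but C strictly increases along every unbounded feasible direction, so there is no improving ray and the minimum is attained at a vertex.

At the optimal vertex, 4x + 3y = 39 and 2x + 9y = 27.
Solving simultaneously gives x = 9, y = 1.

x = 9, y = 1, minimum C = 585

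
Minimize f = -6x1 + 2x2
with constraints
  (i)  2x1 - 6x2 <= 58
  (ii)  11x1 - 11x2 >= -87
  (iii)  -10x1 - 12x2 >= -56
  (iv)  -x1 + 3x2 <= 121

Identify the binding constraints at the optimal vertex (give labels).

(i) and (iii)

Feasible corners and f = -6x1 + 2x2:
  (-290/11, -203/11) → f = 1334/11
  (86/7, -39/7) → f = -594/7
  (-214/121, 743/121) → f = 2770/121

The minimum is at (86/7, -39/7). Substituting into each constraint, equality holds for (i) and (iii); the remaining constraints have slack.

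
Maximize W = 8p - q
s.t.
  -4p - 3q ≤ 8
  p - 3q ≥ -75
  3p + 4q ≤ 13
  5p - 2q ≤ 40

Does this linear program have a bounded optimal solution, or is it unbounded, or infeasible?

Feasible corners and W = 8p - q:
  (-71/7, 76/7) → W = -92
  (104/23, -200/23) → W = 1032/23
  (93/13, -55/26) → W = 1543/26
The feasible region has finitely many vertices and no improving ray; the maximum is 1543/26 at (93/13, -55/26).

bounded optimum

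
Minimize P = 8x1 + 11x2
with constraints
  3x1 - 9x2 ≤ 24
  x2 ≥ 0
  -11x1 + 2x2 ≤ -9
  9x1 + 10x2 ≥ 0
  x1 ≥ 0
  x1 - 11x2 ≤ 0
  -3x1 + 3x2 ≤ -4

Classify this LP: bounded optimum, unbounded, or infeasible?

bounded optimum

Feasible corners and P = 8x1 + 11x2:
  (11, 1) → P = 99
  (22/15, 2/15) → P = 66/5
The feasible region has finitely many vertices and no improving ray; the minimum is 66/5 at (22/15, 2/15).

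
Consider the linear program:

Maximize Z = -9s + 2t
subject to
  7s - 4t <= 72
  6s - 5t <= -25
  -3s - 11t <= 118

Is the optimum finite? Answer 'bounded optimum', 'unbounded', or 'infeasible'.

From the feasible point (460/11, 607/11), moving in the direction (-11, 3) keeps every constraint satisfied while Z increases without bound.

unbounded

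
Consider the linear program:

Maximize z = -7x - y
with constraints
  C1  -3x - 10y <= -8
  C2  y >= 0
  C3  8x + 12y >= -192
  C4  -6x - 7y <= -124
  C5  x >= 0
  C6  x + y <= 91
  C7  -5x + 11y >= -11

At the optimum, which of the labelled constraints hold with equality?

C4 and C5

Feasible corners and z = -7x - y:
  (0, 124/7) → z = -124/7
  (1441/101, 554/101) → z = -10641/101
  (0, 91) → z = -91
  (253/4, 111/4) → z = -941/2

The maximum is at (0, 124/7). Substituting into each constraint, equality holds for C4 and C5; the remaining constraints have slack.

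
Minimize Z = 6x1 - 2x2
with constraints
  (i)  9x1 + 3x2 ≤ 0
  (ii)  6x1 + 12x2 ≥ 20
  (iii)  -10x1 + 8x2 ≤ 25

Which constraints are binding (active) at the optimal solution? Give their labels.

(ii) and (iii)

Corner points and Z = 6x1 - 2x2:
  (-2/3, 2) → Z = -8
  (-25/34, 75/34) → Z = -150/17
  (-5/6, 25/12) → Z = -55/6

The minimum is at (-5/6, 25/12). Substituting into each constraint, equality holds for (ii) and (iii); the remaining constraints have slack.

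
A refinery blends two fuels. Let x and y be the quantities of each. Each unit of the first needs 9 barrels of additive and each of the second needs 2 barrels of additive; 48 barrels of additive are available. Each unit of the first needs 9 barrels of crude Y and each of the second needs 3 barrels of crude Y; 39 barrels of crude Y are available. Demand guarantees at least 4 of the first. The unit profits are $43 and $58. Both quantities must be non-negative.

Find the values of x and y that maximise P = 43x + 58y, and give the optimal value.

Feasible corners and P = 43x + 58y:
  (13/3, 0) → P = 559/3
  (4, 0) → P = 172
  (4, 1) → P = 230

x = 4, y = 1, maximum P = 230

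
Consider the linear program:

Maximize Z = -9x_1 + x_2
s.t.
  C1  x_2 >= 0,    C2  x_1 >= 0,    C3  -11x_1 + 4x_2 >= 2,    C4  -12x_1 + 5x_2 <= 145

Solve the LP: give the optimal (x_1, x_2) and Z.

Vertices and Z = -9x_1 + x_2:
  (0, 1/2) → Z = 1/2
  (0, 29) → Z = 29
  (570/7, 1571/7) → Z = -3559/7

The binding constraints are x_1 = 0 and -12x_1 + 5x_2 = 145.
Solving simultaneously gives x_1 = 0, x_2 = 29.

x_1 = 0, x_2 = 29, maximum Z = 29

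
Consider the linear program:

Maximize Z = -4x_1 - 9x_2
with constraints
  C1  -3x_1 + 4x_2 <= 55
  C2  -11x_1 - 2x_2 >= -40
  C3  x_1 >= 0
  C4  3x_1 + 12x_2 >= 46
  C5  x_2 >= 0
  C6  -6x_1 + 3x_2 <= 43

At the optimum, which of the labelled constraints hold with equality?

C3 and C4

Feasible corners and Z = -4x_1 - 9x_2:
  (1, 29/2) → Z = -269/2
  (0, 55/4) → Z = -495/4
  (194/63, 193/63) → Z = -359/9
  (0, 23/6) → Z = -69/2

The maximum is at (0, 23/6). Substituting into each constraint, equality holds for C3 and C4; the remaining constraints have slack.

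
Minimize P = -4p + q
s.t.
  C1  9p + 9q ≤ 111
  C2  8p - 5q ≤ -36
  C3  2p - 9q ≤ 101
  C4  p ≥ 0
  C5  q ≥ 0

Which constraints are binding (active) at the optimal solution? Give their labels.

C1 and C2

Corner points and P = -4p + q:
  (77/39, 404/39) → P = 32/13
  (0, 37/3) → P = 37/3
  (0, 36/5) → P = 36/5

The minimum is at (77/39, 404/39). Substituting into each constraint, equality holds for C1 and C2; the remaining constraints have slack.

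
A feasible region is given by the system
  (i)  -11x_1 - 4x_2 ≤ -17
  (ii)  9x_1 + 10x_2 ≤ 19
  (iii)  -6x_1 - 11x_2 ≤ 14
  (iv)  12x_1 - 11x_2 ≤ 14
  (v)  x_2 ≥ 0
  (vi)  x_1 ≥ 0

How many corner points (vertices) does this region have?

Intersecting each pair of boundary lines and keeping only the points that satisfy every inequality leaves:
  (47/37, 28/37)
  (243/169, 50/169)
  (349/219, 34/73)

3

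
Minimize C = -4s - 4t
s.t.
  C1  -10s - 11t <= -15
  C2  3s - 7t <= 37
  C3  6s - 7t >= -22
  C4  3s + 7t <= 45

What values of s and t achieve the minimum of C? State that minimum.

s = 41/3, t = 4/7, minimum C = -1196/21

Vertices and C = -4s - 4t:
  (512/103, -325/103) → C = -748/103
  (-137/136, 155/68) → C = -173/34
  (41/3, 4/7) → C = -1196/21
  (23/9, 16/3) → C = -284/9

At the optimal vertex, 3s - 7t = 37 and 3s + 7t = 45.
Solving simultaneously gives s = 41/3, t = 4/7.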